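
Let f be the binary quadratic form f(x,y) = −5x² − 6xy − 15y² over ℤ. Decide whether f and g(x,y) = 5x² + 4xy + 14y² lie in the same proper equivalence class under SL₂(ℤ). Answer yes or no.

D₁ = -264, D₂ = -264
f is negative-definite; reduce −f:
−f: translate: b→-4 (≡6 mod 10), so (5,6,15)→(5,-4,14)
−f: reduced (well bottom): (5,-4,14) with a≤c, −a<b≤a
flip sign back: reduced form of f is (-5,4,-14)
g: reduced (well bottom): (5,4,14) with a≤c, −a<b≤a
reduced forms (-5, 4, -14) vs (5, 4, 14) ⇒ inequivalent

no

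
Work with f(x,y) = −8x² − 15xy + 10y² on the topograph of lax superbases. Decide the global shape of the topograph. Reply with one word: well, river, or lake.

D = b²−4ac = (-15)² − 4·(-8)·10 = 545
D > 0 non-square ⇒ indefinite ⇒ periodic river

river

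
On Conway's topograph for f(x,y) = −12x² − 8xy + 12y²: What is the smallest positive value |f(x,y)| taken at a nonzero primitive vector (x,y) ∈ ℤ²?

descent: ρ → (12,8,-12)  [lands on river]
river: ρ → (-12,16,8)
river: ρ → (8,16,-12)
river: ρ → (-12,8,12)
river: ρ → (12,16,-8)
river: ρ → (-8,16,12)
closes: descent 1, river 6
min |a| on river = 8

8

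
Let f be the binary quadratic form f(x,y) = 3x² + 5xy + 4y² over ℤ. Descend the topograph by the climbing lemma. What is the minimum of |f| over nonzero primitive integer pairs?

translate: b→-1 (≡5 mod 6), so (3,5,4)→(3,-1,2)
flip: (3,-1,2)→(2,1,3)
reduced (well bottom): (2,1,3) with a≤c, −a<b≤a
well minimum = a = 2

2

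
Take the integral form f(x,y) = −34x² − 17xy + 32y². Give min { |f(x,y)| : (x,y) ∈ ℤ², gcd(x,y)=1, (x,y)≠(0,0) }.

descent: ρ → (32,17,-34)  [lands on river]
river: ρ → (-34,51,15)
river: ρ → (15,39,-52)
river: ρ → (-52,65,2)
river: ρ → (2,67,-19)
river: ρ → (-19,47,32)
closes: descent 1, river 6
min |a| on river = 2

2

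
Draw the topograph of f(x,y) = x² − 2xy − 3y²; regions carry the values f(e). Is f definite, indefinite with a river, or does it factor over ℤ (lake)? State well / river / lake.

D = b²−4ac = (-2)² − 4·1·(-3) = 16
D = 4² is a perfect square ⇒ form factors over ℤ ⇒ lakes

lake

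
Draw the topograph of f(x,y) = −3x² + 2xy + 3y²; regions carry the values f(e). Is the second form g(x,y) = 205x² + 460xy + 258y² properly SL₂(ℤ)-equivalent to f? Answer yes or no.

D₁ = 40, D₂ = 40
river cycle of f (length 6): (3, 4, -2), (-2, 4, 3), (3, 2, -3), (-3, 4, 2), (2, 4, -3), (-3, 2, 3)
river cycle of g (length 6): (3, 4, -2), (-2, 4, 3), (3, 2, -3), (-3, 4, 2), (2, 4, -3), (-3, 2, 3)
cycles coincide ⇒ equivalent

yes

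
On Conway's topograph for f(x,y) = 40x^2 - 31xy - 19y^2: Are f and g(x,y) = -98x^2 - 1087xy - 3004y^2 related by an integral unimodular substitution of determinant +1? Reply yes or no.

D₁ = 4001, D₂ = 4001
river cycle of f (length 42): (-19, 31, 40), (40, 49, -10), (-10, 51, 35), (35, 19, -26), (-26, 33, 28), (28, 23, -31), (-31, 39, 20), (20, 41, -29), (-29, 17, 32), (32, 47, -14), … (32 more)
river cycle of g (length 42): (-10, 51, 35), (35, 19, -26), (-26, 33, 28), (28, 23, -31), (-31, 39, 20), (20, 41, -29), (-29, 17, 32), (32, 47, -14), (-14, 37, 47), (47, 57, -4), … (32 more)
cycles coincide ⇒ equivalent

yes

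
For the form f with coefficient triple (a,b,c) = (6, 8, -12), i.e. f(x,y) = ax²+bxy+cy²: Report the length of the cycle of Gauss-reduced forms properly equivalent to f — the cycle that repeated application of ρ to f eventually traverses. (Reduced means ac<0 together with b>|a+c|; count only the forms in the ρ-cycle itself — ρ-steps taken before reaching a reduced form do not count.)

D = 352, ⌊√D⌋ = 18
river: ρ → (-12,16,2)
river: ρ → (2,16,-12)
river: ρ → (-12,8,6)
river: ρ → (6,16,-4)
river: ρ → (-4,16,6)
river: ρ → (6,8,-12)
ρ-cycle length = 6 (tail of 0 descent steps not counted)

6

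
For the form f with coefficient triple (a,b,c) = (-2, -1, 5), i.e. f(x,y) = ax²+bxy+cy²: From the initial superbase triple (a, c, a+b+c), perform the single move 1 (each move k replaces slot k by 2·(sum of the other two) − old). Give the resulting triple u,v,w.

start (-2,5,2) = (f(1,0),f(0,1),f(1,1))
replace slot 1: 2·(5+2) − (-2) = 16 → (16,5,2)

16,5,2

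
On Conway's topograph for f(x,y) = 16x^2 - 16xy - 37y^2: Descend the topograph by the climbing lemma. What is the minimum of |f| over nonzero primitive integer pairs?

descent: ρ → (-37,16,16)
descent: ρ → (16,48,-5)  [lands on river]
river: ρ → (-5,42,43)
river: ρ → (43,44,-4)
river: ρ → (-4,44,43)
river: ρ → (43,42,-5)
river: ρ → (-5,48,16)
closes: descent 2, river 6
min |a| on river = 4

4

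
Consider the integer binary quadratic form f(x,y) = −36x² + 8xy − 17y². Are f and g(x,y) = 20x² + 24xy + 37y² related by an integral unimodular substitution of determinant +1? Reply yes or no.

D₁ = -2384, D₂ = -2384
f is negative-definite; reduce −f:
−f: flip: (36,-8,17)→(17,8,36)
−f: reduced (well bottom): (17,8,36) with a≤c, −a<b≤a
flip sign back: reduced form of f is (-17,-8,-36)
g: translate: b→-16 (≡24 mod 40), so (20,24,37)→(20,-16,33)
g: reduced (well bottom): (20,-16,33) with a≤c, −a<b≤a
reduced forms (-17, -8, -36) vs (20, -16, 33) ⇒ inequivalent

no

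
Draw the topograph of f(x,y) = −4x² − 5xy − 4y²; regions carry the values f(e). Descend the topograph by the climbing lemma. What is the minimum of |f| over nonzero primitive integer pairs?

translate: b→-3 (≡5 mod 8), so (4,5,4)→(4,-3,3)
flip: (4,-3,3)→(3,3,4)
reduced (well bottom): (3,3,4) with a≤c, −a<b≤a
well minimum |f| = |-3| = 3 (negative-definite)

3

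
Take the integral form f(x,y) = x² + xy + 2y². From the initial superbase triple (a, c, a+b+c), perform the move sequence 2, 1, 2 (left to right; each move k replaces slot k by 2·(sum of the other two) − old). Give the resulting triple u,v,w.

start (1,2,4) = (f(1,0),f(0,1),f(1,1))
replace slot 2: 2·(1+4) − 2 = 8 → (1,8,4)
replace slot 1: 2·(8+4) − 1 = 23 → (23,8,4)
replace slot 2: 2·(23+4) − 8 = 46 → (23,46,4)

23,46,4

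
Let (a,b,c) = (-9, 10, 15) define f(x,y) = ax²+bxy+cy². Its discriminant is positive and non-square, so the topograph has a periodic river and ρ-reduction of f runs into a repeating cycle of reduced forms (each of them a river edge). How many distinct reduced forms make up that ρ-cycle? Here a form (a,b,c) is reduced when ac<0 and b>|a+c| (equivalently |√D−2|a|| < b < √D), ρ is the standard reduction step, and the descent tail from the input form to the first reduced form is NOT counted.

D = 640, ⌊√D⌋ = 25
river: ρ → (15,20,-4)
river: ρ → (-4,20,15)
river: ρ → (15,10,-9)
river: ρ → (-9,8,16)
river: ρ → (16,24,-1)
river: ρ → (-1,24,16)
river: ρ → (16,8,-9)
river: ρ → (-9,10,15)
ρ-cycle length = 8 (tail of 0 descent steps not counted)

8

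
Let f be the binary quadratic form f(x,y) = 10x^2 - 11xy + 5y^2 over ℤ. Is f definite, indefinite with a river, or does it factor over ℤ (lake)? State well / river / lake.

D = b²−4ac = (-11)² − 4·10·5 = -79
D < 0 ⇒ definite ⇒ every region one sign ⇒ single well

well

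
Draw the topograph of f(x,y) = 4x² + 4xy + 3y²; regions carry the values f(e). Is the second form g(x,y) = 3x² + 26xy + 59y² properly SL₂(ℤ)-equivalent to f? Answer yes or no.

D₁ = -32, D₂ = -32
f: flip: (4,4,3)→(3,-4,4)
f: translate: b→2 (≡-4 mod 6), so (3,-4,4)→(3,2,3)
f: reduced (well bottom): (3,2,3) with a≤c, −a<b≤a
g: translate: b→2 (≡26 mod 6), so (3,26,59)→(3,2,3)
g: reduced (well bottom): (3,2,3) with a≤c, −a<b≤a
reduced forms (3, 2, 3) vs (3, 2, 3) ⇒ equivalent

yes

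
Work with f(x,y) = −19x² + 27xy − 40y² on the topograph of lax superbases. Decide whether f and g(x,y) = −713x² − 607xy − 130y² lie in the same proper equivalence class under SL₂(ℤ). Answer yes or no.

D₁ = -2311, D₂ = -2311
f is negative-definite; reduce −f:
−f: translate: b→11 (≡-27 mod 38), so (19,-27,40)→(19,11,32)
−f: reduced (well bottom): (19,11,32) with a≤c, −a<b≤a
flip sign back: reduced form of f is (-19,-11,-32)
g is negative-definite; reduce −g:
−g: flip: (713,607,130)→(130,-607,713)
−g: translate: b→-87 (≡-607 mod 260), so (130,-607,713)→(130,-87,19)
−g: flip: (130,-87,19)→(19,87,130)
−g: translate: b→11 (≡87 mod 38), so (19,87,130)→(19,11,32)
−g: reduced (well bottom): (19,11,32) with a≤c, −a<b≤a
flip sign back: reduced form of g is (-19,-11,-32)
reduced forms (-19, -11, -32) vs (-19, -11, -32) ⇒ equivalent

yes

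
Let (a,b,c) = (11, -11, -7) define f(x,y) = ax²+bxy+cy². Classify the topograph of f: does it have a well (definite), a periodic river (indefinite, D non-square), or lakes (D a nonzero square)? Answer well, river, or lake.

D = b²−4ac = (-11)² − 4·11·(-7) = 429
D > 0 non-square ⇒ indefinite ⇒ periodic river

river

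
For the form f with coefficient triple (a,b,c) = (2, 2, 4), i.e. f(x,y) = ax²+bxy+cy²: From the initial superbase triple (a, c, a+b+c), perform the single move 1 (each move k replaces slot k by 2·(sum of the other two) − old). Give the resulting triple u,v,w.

start (2,4,8) = (f(1,0),f(0,1),f(1,1))
replace slot 1: 2·(4+8) − 2 = 22 → (22,4,8)

22,4,8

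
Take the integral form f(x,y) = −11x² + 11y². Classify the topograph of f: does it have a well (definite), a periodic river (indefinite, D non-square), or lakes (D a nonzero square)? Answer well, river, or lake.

D = b²−4ac = 0² − 4·(-11)·11 = 484
D = 22² is a perfect square ⇒ form factors over ℤ ⇒ lakes

lake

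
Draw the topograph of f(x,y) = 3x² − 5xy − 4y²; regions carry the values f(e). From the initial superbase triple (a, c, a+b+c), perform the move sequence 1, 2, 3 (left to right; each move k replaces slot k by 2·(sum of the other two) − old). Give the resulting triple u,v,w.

start (3,-4,-6) = (f(1,0),f(0,1),f(1,1))
replace slot 1: 2·((-4)+(-6)) − 3 = -23 → (-23,-4,-6)
replace slot 2: 2·((-23)+(-6)) − (-4) = -54 → (-23,-54,-6)
replace slot 3: 2·((-23)+(-54)) − (-6) = -148 → (-23,-54,-148)

-23,-54,-148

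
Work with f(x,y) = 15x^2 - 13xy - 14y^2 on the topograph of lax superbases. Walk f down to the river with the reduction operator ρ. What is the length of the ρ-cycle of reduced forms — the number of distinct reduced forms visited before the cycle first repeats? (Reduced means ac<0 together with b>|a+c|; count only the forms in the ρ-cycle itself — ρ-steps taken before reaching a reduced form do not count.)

D = 1009, ⌊√D⌋ = 31
descent: ρ → (-14,13,15)  [lands on river]
river: ρ → (15,17,-12)
river: ρ → (-12,31,1)
river: ρ → (1,31,-12)
river: ρ → (-12,17,15)
river: ρ → (15,13,-14)
river: ρ → (-14,15,14)
river: ρ → (14,13,-15)
river: ρ → (-15,17,12)
river: ρ → (12,31,-1)
river: ρ → (-1,31,12)
river: ρ → (12,17,-15)
river: ρ → (-15,13,14)
river: ρ → (14,15,-14)
ρ-cycle length = 14 (tail of 1 descent step not counted)

14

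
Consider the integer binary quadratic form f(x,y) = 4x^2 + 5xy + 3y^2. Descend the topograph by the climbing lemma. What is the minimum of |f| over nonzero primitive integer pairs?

translate: b→-3 (≡5 mod 8), so (4,5,3)→(4,-3,2)
flip: (4,-3,2)→(2,3,4)
translate: b→-1 (≡3 mod 4), so (2,3,4)→(2,-1,3)
reduced (well bottom): (2,-1,3) with a≤c, −a<b≤a
well minimum = a = 2

2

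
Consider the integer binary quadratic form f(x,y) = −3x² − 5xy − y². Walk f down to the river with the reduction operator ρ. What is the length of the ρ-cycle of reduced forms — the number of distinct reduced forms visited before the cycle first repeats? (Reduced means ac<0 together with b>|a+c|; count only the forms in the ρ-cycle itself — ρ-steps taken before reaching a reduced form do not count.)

D = 13, ⌊√D⌋ = 3
descent: ρ → (-1,3,1)  [lands on river]
river: ρ → (1,3,-1)
ρ-cycle length = 2 (tail of 1 descent step not counted)

2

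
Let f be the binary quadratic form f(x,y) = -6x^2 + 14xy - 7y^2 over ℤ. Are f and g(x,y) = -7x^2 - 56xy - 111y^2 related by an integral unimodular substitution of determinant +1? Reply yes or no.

D₁ = 28, D₂ = 28
river cycle of f (length 4): (1, 4, -3), (-3, 2, 2), (2, 2, -3), (-3, 4, 1)
river cycle of g (length 4): (1, 4, -3), (-3, 2, 2), (2, 2, -3), (-3, 4, 1)
cycles coincide ⇒ equivalent

yes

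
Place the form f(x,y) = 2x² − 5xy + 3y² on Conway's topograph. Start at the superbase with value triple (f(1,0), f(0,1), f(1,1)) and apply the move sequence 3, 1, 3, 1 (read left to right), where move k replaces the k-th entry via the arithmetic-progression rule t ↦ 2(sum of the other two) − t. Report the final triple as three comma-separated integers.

start (2,3,0) = (f(1,0),f(0,1),f(1,1))
replace slot 3: 2·(2+3) − 0 = 10 → (2,3,10)
replace slot 1: 2·(3+10) − 2 = 24 → (24,3,10)
replace slot 3: 2·(24+3) − 10 = 44 → (24,3,44)
replace slot 1: 2·(3+44) − 24 = 70 → (70,3,44)

70,3,44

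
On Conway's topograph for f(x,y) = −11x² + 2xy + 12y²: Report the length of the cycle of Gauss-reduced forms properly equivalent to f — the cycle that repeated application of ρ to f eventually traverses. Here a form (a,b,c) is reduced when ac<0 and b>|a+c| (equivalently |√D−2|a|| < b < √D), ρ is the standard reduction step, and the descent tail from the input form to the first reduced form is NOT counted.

D = 532, ⌊√D⌋ = 23
river: ρ → (12,22,-1)
river: ρ → (-1,22,12)
river: ρ → (12,2,-11)
river: ρ → (-11,20,3)
river: ρ → (3,22,-4)
river: ρ → (-4,18,13)
river: ρ → (13,8,-9)
river: ρ → (-9,10,12)
river: ρ → (12,14,-7)
river: ρ → (-7,14,12)
river: ρ → (12,10,-9)
river: ρ → (-9,8,13)
river: ρ → (13,18,-4)
river: ρ → (-4,22,3)
river: ρ → (3,20,-11)
river: ρ → (-11,2,12)
ρ-cycle length = 16 (tail of 0 descent steps not counted)

16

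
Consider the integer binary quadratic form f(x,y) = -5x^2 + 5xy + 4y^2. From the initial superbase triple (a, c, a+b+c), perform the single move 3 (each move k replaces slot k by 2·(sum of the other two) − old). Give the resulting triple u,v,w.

start (-5,4,4) = (f(1,0),f(0,1),f(1,1))
replace slot 3: 2·((-5)+4) − 4 = -6 → (-5,4,-6)

-5,4,-6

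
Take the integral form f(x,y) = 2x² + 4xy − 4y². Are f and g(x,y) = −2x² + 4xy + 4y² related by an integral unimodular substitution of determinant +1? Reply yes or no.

D₁ = 48, D₂ = 48
river cycle of f (length 2): (-4, 4, 2), (2, 4, -4)
river cycle of g (length 2): (4, 4, -2), (-2, 4, 4)
cycles differ ⇒ inequivalent

no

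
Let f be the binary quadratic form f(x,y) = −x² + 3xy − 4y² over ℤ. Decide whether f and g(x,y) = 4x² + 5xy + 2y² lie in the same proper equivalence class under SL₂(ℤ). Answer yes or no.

D₁ = -7, D₂ = -7
f is negative-definite; reduce −f:
−f: translate: b→1 (≡-3 mod 2), so (1,-3,4)→(1,1,2)
−f: reduced (well bottom): (1,1,2) with a≤c, −a<b≤a
flip sign back: reduced form of f is (-1,-1,-2)
g: translate: b→-3 (≡5 mod 8), so (4,5,2)→(4,-3,1)
g: flip: (4,-3,1)→(1,3,4)
g: translate: b→1 (≡3 mod 2), so (1,3,4)→(1,1,2)
g: reduced (well bottom): (1,1,2) with a≤c, −a<b≤a
reduced forms (-1, -1, -2) vs (1, 1, 2) ⇒ inequivalent

no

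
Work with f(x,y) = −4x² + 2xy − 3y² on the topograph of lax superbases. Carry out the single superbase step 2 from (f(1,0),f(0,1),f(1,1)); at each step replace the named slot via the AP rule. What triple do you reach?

start (-4,-3,-5) = (f(1,0),f(0,1),f(1,1))
replace slot 2: 2·((-4)+(-5)) − (-3) = -15 → (-4,-15,-5)

-4,-15,-5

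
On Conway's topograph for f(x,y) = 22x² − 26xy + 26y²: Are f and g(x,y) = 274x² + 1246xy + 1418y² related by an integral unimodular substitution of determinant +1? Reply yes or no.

D₁ = -1612, D₂ = -1612
f: translate: b→18 (≡-26 mod 44), so (22,-26,26)→(22,18,22)
f: reduced (well bottom): (22,18,22) with a≤c, −a<b≤a
g: translate: b→150 (≡1246 mod 548), so (274,1246,1418)→(274,150,22)
g: flip: (274,150,22)→(22,-150,274)
g: translate: b→-18 (≡-150 mod 44), so (22,-150,274)→(22,-18,22)
g: flip: (22,-18,22)→(22,18,22)
g: reduced (well bottom): (22,18,22) with a≤c, −a<b≤a
reduced forms (22, 18, 22) vs (22, 18, 22) ⇒ equivalent

yes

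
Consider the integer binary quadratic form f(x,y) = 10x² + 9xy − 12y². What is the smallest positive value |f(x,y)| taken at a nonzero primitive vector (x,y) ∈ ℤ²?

river: ρ → (-12,15,7)
river: ρ → (7,13,-14)
river: ρ → (-14,15,6)
river: ρ → (6,21,-5)
river: ρ → (-5,19,10)
river: ρ → (10,21,-3)
river: ρ → (-3,21,10)
river: ρ → (10,19,-5)
river: ρ → (-5,21,6)
river: ρ → (6,15,-14)
river: ρ → (-14,13,7)
river: ρ → (7,15,-12)
river: ρ → (-12,9,10)
river: ρ → (10,11,-11)
river: ρ → (-11,11,10)
river: ρ → (10,9,-12)
closes: descent 0, river 16
min |a| on river = 3

3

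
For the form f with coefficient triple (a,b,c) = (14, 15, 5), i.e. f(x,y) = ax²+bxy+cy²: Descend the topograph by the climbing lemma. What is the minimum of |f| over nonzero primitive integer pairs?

translate: b→-13 (≡15 mod 28), so (14,15,5)→(14,-13,4)
flip: (14,-13,4)→(4,13,14)
translate: b→-3 (≡13 mod 8), so (4,13,14)→(4,-3,4)
flip: (4,-3,4)→(4,3,4)
reduced (well bottom): (4,3,4) with a≤c, −a<b≤a
well minimum = a = 4

4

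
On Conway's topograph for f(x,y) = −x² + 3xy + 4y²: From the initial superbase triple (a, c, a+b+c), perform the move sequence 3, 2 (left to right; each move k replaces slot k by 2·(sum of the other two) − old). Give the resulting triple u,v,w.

start (-1,4,6) = (f(1,0),f(0,1),f(1,1))
replace slot 3: 2·((-1)+4) − 6 = 0 → (-1,4,0)
replace slot 2: 2·((-1)+0) − 4 = -6 → (-1,-6,0)

-1,-6,0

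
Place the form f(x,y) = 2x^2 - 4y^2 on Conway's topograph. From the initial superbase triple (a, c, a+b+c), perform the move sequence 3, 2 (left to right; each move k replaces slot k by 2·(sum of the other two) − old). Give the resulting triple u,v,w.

start (2,-4,-2) = (f(1,0),f(0,1),f(1,1))
replace slot 3: 2·(2+(-4)) − (-2) = -2 → (2,-4,-2)
replace slot 2: 2·(2+(-2)) − (-4) = 4 → (2,4,-2)

2,4,-2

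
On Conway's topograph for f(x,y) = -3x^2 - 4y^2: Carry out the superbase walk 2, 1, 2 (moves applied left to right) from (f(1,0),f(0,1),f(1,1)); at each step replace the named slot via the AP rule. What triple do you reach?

start (-3,-4,-7) = (f(1,0),f(0,1),f(1,1))
replace slot 2: 2·((-3)+(-7)) − (-4) = -16 → (-3,-16,-7)
replace slot 1: 2·((-16)+(-7)) − (-3) = -43 → (-43,-16,-7)
replace slot 2: 2·((-43)+(-7)) − (-16) = -84 → (-43,-84,-7)

-43,-84,-7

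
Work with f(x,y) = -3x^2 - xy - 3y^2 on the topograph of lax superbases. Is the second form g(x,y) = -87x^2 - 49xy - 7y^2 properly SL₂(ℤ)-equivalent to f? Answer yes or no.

D₁ = -35, D₂ = -35
f is negative-definite; reduce −f:
−f: reduced (well bottom): (3,1,3) with a≤c, −a<b≤a
flip sign back: reduced form of f is (-3,-1,-3)
g is negative-definite; reduce −g:
−g: flip: (87,49,7)→(7,-49,87)
−g: translate: b→7 (≡-49 mod 14), so (7,-49,87)→(7,7,3)
−g: flip: (7,7,3)→(3,-7,7)
−g: translate: b→-1 (≡-7 mod 6), so (3,-7,7)→(3,-1,3)
−g: flip: (3,-1,3)→(3,1,3)
−g: reduced (well bottom): (3,1,3) with a≤c, −a<b≤a
flip sign back: reduced form of g is (-3,-1,-3)
reduced forms (-3, -1, -3) vs (-3, -1, -3) ⇒ equivalent

yes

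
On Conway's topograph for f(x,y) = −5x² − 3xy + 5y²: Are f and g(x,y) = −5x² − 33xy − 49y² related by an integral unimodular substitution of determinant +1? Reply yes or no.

D₁ = 109, D₂ = 109
river cycle of f (length 14): (5, 3, -5), (-5, 7, 3), (3, 5, -7), (-7, 9, 1), (1, 9, -7), (-7, 5, 3), (3, 7, -5), (-5, 3, 5), (5, 7, -3), (-3, 5, 7), … (4 more)
river cycle of g (length 14): (-5, 7, 3), (3, 5, -7), (-7, 9, 1), (1, 9, -7), (-7, 5, 3), (3, 7, -5), (-5, 3, 5), (5, 7, -3), (-3, 5, 7), (7, 9, -1), … (4 more)
cycles coincide ⇒ equivalent

yes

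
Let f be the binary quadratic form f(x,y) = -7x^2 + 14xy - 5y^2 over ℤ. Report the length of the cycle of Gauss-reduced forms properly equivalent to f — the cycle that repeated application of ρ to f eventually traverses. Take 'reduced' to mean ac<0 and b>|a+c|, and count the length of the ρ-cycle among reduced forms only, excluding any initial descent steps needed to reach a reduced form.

D = 56, ⌊√D⌋ = 7
descent: ρ → (-5,6,1)  [lands on river]
river: ρ → (1,6,-5)
river: ρ → (-5,4,2)
river: ρ → (2,4,-5)
ρ-cycle length = 4 (tail of 1 descent step not counted)

4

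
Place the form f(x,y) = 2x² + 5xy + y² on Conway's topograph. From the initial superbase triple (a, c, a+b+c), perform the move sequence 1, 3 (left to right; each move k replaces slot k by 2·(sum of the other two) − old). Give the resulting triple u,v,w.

start (2,1,8) = (f(1,0),f(0,1),f(1,1))
replace slot 1: 2·(1+8) − 2 = 16 → (16,1,8)
replace slot 3: 2·(16+1) − 8 = 26 → (16,1,26)

16,1,26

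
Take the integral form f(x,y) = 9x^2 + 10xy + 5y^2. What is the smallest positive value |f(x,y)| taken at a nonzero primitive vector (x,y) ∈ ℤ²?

translate: b→-8 (≡10 mod 18), so (9,10,5)→(9,-8,4)
flip: (9,-8,4)→(4,8,9)
translate: b→0 (≡8 mod 8), so (4,8,9)→(4,0,5)
reduced (well bottom): (4,0,5) with a≤c, −a<b≤a
well minimum = a = 4

4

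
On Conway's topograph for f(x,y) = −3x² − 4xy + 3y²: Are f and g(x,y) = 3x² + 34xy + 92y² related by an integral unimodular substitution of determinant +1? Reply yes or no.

D₁ = 52, D₂ = 52
river cycle of f (length 10): (3, 4, -3), (-3, 2, 4), (4, 6, -1), (-1, 6, 4), (4, 2, -3), (-3, 4, 3), (3, 2, -4), (-4, 6, 1), (1, 6, -4), (-4, 2, 3)
river cycle of g (length 10): (3, 4, -3), (-3, 2, 4), (4, 6, -1), (-1, 6, 4), (4, 2, -3), (-3, 4, 3), (3, 2, -4), (-4, 6, 1), (1, 6, -4), (-4, 2, 3)
cycles coincide ⇒ equivalent

yes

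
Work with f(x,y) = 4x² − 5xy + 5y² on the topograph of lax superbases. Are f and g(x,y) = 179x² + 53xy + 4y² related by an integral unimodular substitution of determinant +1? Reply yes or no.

D₁ = -55, D₂ = -55
f: translate: b→3 (≡-5 mod 8), so (4,-5,5)→(4,3,4)
f: reduced (well bottom): (4,3,4) with a≤c, −a<b≤a
g: flip: (179,53,4)→(4,-53,179)
g: translate: b→3 (≡-53 mod 8), so (4,-53,179)→(4,3,4)
g: reduced (well bottom): (4,3,4) with a≤c, −a<b≤a
reduced forms (4, 3, 4) vs (4, 3, 4) ⇒ equivalent

yes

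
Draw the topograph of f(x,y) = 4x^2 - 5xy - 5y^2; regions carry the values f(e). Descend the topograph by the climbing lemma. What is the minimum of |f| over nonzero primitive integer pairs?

descent: ρ → (-5,5,4)  [lands on river]
river: ρ → (4,3,-6)
river: ρ → (-6,9,1)
river: ρ → (1,9,-6)
river: ρ → (-6,3,4)
river: ρ → (4,5,-5)
closes: descent 1, river 6
min |a| on river = 1

1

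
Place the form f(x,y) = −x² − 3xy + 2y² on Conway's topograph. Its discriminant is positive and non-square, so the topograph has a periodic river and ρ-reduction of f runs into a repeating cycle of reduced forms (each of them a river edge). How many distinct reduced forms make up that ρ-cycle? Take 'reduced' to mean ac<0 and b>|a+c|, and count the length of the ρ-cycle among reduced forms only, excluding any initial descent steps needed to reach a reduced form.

D = 17, ⌊√D⌋ = 4
descent: ρ → (2,3,-1)  [lands on river]
river: ρ → (-1,3,2)
river: ρ → (2,1,-2)
river: ρ → (-2,3,1)
river: ρ → (1,3,-2)
river: ρ → (-2,1,2)
ρ-cycle length = 6 (tail of 1 descent step not counted)

6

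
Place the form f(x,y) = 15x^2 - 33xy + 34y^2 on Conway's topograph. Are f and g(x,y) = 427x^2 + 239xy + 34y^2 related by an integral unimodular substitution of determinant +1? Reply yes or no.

D₁ = -951, D₂ = -951
f: translate: b→-3 (≡-33 mod 30), so (15,-33,34)→(15,-3,16)
f: reduced (well bottom): (15,-3,16) with a≤c, −a<b≤a
g: flip: (427,239,34)→(34,-239,427)
g: translate: b→33 (≡-239 mod 68), so (34,-239,427)→(34,33,15)
g: flip: (34,33,15)→(15,-33,34)
g: translate: b→-3 (≡-33 mod 30), so (15,-33,34)→(15,-3,16)
g: reduced (well bottom): (15,-3,16) with a≤c, −a<b≤a
reduced forms (15, -3, 16) vs (15, -3, 16) ⇒ equivalent

yes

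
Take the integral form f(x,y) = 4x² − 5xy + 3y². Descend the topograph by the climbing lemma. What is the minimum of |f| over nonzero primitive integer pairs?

translate: b→3 (≡-5 mod 8), so (4,-5,3)→(4,3,2)
flip: (4,3,2)→(2,-3,4)
translate: b→1 (≡-3 mod 4), so (2,-3,4)→(2,1,3)
reduced (well bottom): (2,1,3) with a≤c, −a<b≤a
well minimum = a = 2

2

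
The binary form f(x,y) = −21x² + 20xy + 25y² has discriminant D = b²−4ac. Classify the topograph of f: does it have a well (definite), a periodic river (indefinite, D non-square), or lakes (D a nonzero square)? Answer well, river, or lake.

D = b²−4ac = 20² − 4·(-21)·25 = 2500
D = 50² is a perfect square ⇒ form factors over ℤ ⇒ lakes

lake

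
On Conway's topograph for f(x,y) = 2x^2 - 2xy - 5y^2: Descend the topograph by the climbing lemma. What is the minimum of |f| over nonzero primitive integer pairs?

descent: ρ → (-5,2,2)
descent: ρ → (2,6,-1)  [lands on river]
river: ρ → (-1,6,2)
closes: descent 2, river 2
min |a| on river = 1

1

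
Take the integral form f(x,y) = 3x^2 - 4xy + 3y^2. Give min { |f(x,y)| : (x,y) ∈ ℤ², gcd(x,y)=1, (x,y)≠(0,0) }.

translate: b→2 (≡-4 mod 6), so (3,-4,3)→(3,2,2)
flip: (3,2,2)→(2,-2,3)
translate: b→2 (≡-2 mod 4), so (2,-2,3)→(2,2,3)
reduced (well bottom): (2,2,3) with a≤c, −a<b≤a
well minimum = a = 2

2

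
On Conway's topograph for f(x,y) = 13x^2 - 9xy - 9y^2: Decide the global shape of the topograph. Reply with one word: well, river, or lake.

D = b²−4ac = (-9)² − 4·13·(-9) = 549
D > 0 non-square ⇒ indefinite ⇒ periodic river

river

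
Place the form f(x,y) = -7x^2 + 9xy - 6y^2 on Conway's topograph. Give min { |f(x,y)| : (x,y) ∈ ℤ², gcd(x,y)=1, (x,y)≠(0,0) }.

translate: b→5 (≡-9 mod 14), so (7,-9,6)→(7,5,4)
flip: (7,5,4)→(4,-5,7)
translate: b→3 (≡-5 mod 8), so (4,-5,7)→(4,3,6)
reduced (well bottom): (4,3,6) with a≤c, −a<b≤a
well minimum |f| = |-4| = 4 (negative-definite)

4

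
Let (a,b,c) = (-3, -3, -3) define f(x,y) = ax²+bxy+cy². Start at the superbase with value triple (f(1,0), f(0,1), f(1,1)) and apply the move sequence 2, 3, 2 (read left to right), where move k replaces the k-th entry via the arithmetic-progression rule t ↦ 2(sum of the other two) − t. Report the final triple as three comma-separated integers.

start (-3,-3,-9) = (f(1,0),f(0,1),f(1,1))
replace slot 2: 2·((-3)+(-9)) − (-3) = -21 → (-3,-21,-9)
replace slot 3: 2·((-3)+(-21)) − (-9) = -39 → (-3,-21,-39)
replace slot 2: 2·((-3)+(-39)) − (-21) = -63 → (-3,-63,-39)

-3,-63,-39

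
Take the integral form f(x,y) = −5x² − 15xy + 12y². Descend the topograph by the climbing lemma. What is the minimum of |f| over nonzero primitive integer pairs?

descent: ρ → (12,15,-5)  [lands on river]
river: ρ → (-5,15,12)
river: ρ → (12,9,-8)
river: ρ → (-8,7,13)
river: ρ → (13,19,-2)
river: ρ → (-2,21,3)
river: ρ → (3,21,-2)
river: ρ → (-2,19,13)
river: ρ → (13,7,-8)
river: ρ → (-8,9,12)
closes: descent 1, river 10
min |a| on river = 2

2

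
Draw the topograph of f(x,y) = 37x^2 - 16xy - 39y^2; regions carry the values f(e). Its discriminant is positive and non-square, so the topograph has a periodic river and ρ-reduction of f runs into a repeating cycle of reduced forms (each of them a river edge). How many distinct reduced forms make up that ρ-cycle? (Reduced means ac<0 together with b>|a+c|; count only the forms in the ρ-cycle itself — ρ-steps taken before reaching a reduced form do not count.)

D = 6028, ⌊√D⌋ = 77
descent: ρ → (-39,16,37)  [lands on river]
river: ρ → (37,58,-18)
river: ρ → (-18,50,49)
river: ρ → (49,48,-19)
river: ρ → (-19,66,22)
river: ρ → (22,66,-19)
river: ρ → (-19,48,49)
river: ρ → (49,50,-18)
river: ρ → (-18,58,37)
river: ρ → (37,16,-39)
river: ρ → (-39,62,14)
river: ρ → (14,50,-63)
river: ρ → (-63,76,1)
river: ρ → (1,76,-63)
river: ρ → (-63,50,14)
river: ρ → (14,62,-39)
ρ-cycle length = 16 (tail of 1 descent step not counted)

16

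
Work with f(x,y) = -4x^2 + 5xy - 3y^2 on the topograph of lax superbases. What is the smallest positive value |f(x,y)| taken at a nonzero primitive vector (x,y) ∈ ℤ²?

translate: b→3 (≡-5 mod 8), so (4,-5,3)→(4,3,2)
flip: (4,3,2)→(2,-3,4)
translate: b→1 (≡-3 mod 4), so (2,-3,4)→(2,1,3)
reduced (well bottom): (2,1,3) with a≤c, −a<b≤a
well minimum |f| = |-2| = 2 (negative-definite)

2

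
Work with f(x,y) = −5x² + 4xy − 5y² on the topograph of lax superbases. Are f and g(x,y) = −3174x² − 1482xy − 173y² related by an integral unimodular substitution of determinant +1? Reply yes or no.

D₁ = -84, D₂ = -84
f is negative-definite; reduce −f:
−f: flip: (5,-4,5)→(5,4,5)
−f: reduced (well bottom): (5,4,5) with a≤c, −a<b≤a
flip sign back: reduced form of f is (-5,-4,-5)
g is negative-definite; reduce −g:
−g: flip: (3174,1482,173)→(173,-1482,3174)
−g: translate: b→-98 (≡-1482 mod 346), so (173,-1482,3174)→(173,-98,14)
−g: flip: (173,-98,14)→(14,98,173)
−g: translate: b→14 (≡98 mod 28), so (14,98,173)→(14,14,5)
−g: flip: (14,14,5)→(5,-14,14)
−g: translate: b→-4 (≡-14 mod 10), so (5,-14,14)→(5,-4,5)
−g: flip: (5,-4,5)→(5,4,5)
−g: reduced (well bottom): (5,4,5) with a≤c, −a<b≤a
flip sign back: reduced form of g is (-5,-4,-5)
reduced forms (-5, -4, -5) vs (-5, -4, -5) ⇒ equivalent

yes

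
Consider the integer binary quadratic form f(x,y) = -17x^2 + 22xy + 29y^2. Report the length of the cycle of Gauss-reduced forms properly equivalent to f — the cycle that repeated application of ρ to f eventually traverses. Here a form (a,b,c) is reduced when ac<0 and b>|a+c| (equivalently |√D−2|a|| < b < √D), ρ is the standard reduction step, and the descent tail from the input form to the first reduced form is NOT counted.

D = 2456, ⌊√D⌋ = 49
river: ρ → (29,36,-10)
river: ρ → (-10,44,13)
river: ρ → (13,34,-25)
river: ρ → (-25,16,22)
river: ρ → (22,28,-19)
river: ρ → (-19,48,2)
river: ρ → (2,48,-19)
river: ρ → (-19,28,22)
river: ρ → (22,16,-25)
river: ρ → (-25,34,13)
river: ρ → (13,44,-10)
river: ρ → (-10,36,29)
river: ρ → (29,22,-17)
river: ρ → (-17,46,5)
river: ρ → (5,44,-26)
river: ρ → (-26,8,23)
river: ρ → (23,38,-11)
river: ρ → (-11,28,38)
river: ρ → (38,48,-1)
river: ρ → (-1,48,38)
river: ρ → (38,28,-11)
river: ρ → (-11,38,23)
river: ρ → (23,8,-26)
river: ρ → (-26,44,5)
river: ρ → (5,46,-17)
river: ρ → (-17,22,29)
ρ-cycle length = 26 (tail of 0 descent steps not counted)

26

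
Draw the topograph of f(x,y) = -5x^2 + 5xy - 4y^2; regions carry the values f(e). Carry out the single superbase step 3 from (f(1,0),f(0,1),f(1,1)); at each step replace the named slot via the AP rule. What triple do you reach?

start (-5,-4,-4) = (f(1,0),f(0,1),f(1,1))
replace slot 3: 2·((-5)+(-4)) − (-4) = -14 → (-5,-4,-14)

-5,-4,-14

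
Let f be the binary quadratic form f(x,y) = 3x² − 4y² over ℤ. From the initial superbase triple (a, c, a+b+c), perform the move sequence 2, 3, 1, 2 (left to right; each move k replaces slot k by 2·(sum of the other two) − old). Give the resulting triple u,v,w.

start (3,-4,-1) = (f(1,0),f(0,1),f(1,1))
replace slot 2: 2·(3+(-1)) − (-4) = 8 → (3,8,-1)
replace slot 3: 2·(3+8) − (-1) = 23 → (3,8,23)
replace slot 1: 2·(8+23) − 3 = 59 → (59,8,23)
replace slot 2: 2·(59+23) − 8 = 156 → (59,156,23)

59,156,23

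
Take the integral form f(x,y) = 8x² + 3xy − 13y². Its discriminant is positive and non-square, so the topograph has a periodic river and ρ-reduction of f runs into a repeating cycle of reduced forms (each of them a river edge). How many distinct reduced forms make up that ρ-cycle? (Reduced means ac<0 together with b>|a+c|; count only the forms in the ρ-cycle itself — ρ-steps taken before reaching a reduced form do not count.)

D = 425, ⌊√D⌋ = 20
descent: ρ → (-13,-3,8)
descent: ρ → (8,19,-2)  [lands on river]
river: ρ → (-2,17,17)
river: ρ → (17,17,-2)
river: ρ → (-2,19,8)
river: ρ → (8,13,-8)
river: ρ → (-8,19,2)
river: ρ → (2,17,-17)
river: ρ → (-17,17,2)
river: ρ → (2,19,-8)
river: ρ → (-8,13,8)
ρ-cycle length = 10 (tail of 2 descent steps not counted)

10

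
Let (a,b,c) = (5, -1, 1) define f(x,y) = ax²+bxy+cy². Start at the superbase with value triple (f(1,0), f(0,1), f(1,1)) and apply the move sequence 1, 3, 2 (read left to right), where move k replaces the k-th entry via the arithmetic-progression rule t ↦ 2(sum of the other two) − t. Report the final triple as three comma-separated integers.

start (5,1,5) = (f(1,0),f(0,1),f(1,1))
replace slot 1: 2·(1+5) − 5 = 7 → (7,1,5)
replace slot 3: 2·(7+1) − 5 = 11 → (7,1,11)
replace slot 2: 2·(7+11) − 1 = 35 → (7,35,11)

7,35,11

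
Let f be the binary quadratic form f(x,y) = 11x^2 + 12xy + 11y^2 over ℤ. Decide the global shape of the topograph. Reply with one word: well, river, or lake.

D = b²−4ac = 12² − 4·11·11 = -340
D < 0 ⇒ definite ⇒ every region one sign ⇒ single well

well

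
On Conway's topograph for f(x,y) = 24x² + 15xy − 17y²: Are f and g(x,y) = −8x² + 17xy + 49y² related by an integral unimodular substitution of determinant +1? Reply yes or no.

D₁ = 1857, D₂ = 1857
river cycle of f (length 38): (-17, 19, 22), (22, 25, -14), (-14, 31, 16), (16, 33, -12), (-12, 39, 7), (7, 31, -32), (-32, 33, 6), (6, 39, -14), (-14, 17, 28), (28, 39, -3), … (28 more)
river cycle of g (length 38): (-8, 33, 24), (24, 15, -17), (-17, 19, 22), (22, 25, -14), (-14, 31, 16), (16, 33, -12), (-12, 39, 7), (7, 31, -32), (-32, 33, 6), (6, 39, -14), … (28 more)
cycles coincide ⇒ equivalent

yes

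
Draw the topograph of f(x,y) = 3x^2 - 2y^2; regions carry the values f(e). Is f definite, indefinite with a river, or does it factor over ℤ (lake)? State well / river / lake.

D = b²−4ac = 0² − 4·3·(-2) = 24
D > 0 non-square ⇒ indefinite ⇒ periodic river

river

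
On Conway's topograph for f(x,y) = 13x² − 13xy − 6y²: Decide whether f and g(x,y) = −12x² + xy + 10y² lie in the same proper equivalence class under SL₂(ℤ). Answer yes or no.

D₁ = 481, D₂ = 481
river cycle of f (length 26): (-6, 13, 13), (13, 13, -6), (-6, 11, 15), (15, 19, -2), (-2, 21, 5), (5, 19, -6), (-6, 17, 8), (8, 15, -8), (-8, 17, 6), (6, 19, -5), … (16 more)
river cycle of g (length 30): (10, 19, -3), (-3, 17, 16), (16, 15, -4), (-4, 17, 12), (12, 7, -9), (-9, 11, 10), (10, 9, -10), (-10, 11, 9), (9, 7, -12), (-12, 17, 4), … (20 more)
cycles differ ⇒ inequivalent

no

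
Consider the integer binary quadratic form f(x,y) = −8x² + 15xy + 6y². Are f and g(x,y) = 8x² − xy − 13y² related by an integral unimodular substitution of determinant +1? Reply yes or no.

D₁ = 417, D₂ = 417
river cycle of f (length 18): (6, 9, -14), (-14, 19, 1), (1, 19, -14), (-14, 9, 6), (6, 15, -8), (-8, 17, 4), (4, 15, -12), (-12, 9, 7), (7, 19, -2), (-2, 17, 16), … (8 more)
river cycle of g (length 18): (8, 15, -6), (-6, 9, 14), (14, 19, -1), (-1, 19, 14), (14, 9, -6), (-6, 15, 8), (8, 17, -4), (-4, 15, 12), (12, 9, -7), (-7, 19, 2), … (8 more)
cycles differ ⇒ inequivalent

no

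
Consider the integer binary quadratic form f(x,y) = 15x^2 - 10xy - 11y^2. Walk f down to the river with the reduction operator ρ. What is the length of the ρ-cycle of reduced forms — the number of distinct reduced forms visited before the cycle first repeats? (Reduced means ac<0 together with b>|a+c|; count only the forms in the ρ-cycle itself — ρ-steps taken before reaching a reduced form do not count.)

D = 760, ⌊√D⌋ = 27
descent: ρ → (-11,10,15)  [lands on river]
river: ρ → (15,20,-6)
river: ρ → (-6,16,21)
river: ρ → (21,26,-1)
river: ρ → (-1,26,21)
river: ρ → (21,16,-6)
river: ρ → (-6,20,15)
river: ρ → (15,10,-11)
river: ρ → (-11,12,14)
river: ρ → (14,16,-9)
river: ρ → (-9,20,10)
river: ρ → (10,20,-9)
river: ρ → (-9,16,14)
river: ρ → (14,12,-11)
ρ-cycle length = 14 (tail of 1 descent step not counted)

14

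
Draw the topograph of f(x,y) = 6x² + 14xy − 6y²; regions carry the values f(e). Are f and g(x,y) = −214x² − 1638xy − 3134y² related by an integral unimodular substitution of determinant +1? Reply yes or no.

D₁ = 340, D₂ = 340
river cycle of f (length 6): (-6, 10, 10), (10, 10, -6), (-6, 14, 6), (6, 10, -10), (-10, 10, 6), (6, 14, -6)
river cycle of g (length 6): (-6, 10, 10), (10, 10, -6), (-6, 14, 6), (6, 10, -10), (-10, 10, 6), (6, 14, -6)
cycles coincide ⇒ equivalent

yes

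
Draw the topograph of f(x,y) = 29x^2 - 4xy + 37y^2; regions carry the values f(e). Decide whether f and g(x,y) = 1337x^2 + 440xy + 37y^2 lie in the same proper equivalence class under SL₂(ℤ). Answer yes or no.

D₁ = -4276, D₂ = -4276
f: reduced (well bottom): (29,-4,37) with a≤c, −a<b≤a
g: flip: (1337,440,37)→(37,-440,1337)
g: translate: b→4 (≡-440 mod 74), so (37,-440,1337)→(37,4,29)
g: flip: (37,4,29)→(29,-4,37)
g: reduced (well bottom): (29,-4,37) with a≤c, −a<b≤a
reduced forms (29, -4, 37) vs (29, -4, 37) ⇒ equivalent

yes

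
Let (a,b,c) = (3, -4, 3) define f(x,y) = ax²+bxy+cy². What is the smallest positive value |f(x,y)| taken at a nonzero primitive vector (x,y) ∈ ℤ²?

translate: b→2 (≡-4 mod 6), so (3,-4,3)→(3,2,2)
flip: (3,2,2)→(2,-2,3)
translate: b→2 (≡-2 mod 4), so (2,-2,3)→(2,2,3)
reduced (well bottom): (2,2,3) with a≤c, −a<b≤a
well minimum = a = 2

2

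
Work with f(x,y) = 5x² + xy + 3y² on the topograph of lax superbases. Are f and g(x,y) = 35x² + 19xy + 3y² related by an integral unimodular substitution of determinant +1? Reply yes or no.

D₁ = -59, D₂ = -59
f: flip: (5,1,3)→(3,-1,5)
f: reduced (well bottom): (3,-1,5) with a≤c, −a<b≤a
g: flip: (35,19,3)→(3,-19,35)
g: translate: b→-1 (≡-19 mod 6), so (3,-19,35)→(3,-1,5)
g: reduced (well bottom): (3,-1,5) with a≤c, −a<b≤a
reduced forms (3, -1, 5) vs (3, -1, 5) ⇒ equivalent

yes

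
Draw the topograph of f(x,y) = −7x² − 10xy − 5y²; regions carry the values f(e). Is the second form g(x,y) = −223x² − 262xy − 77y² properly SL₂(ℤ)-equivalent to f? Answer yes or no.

D₁ = -40, D₂ = -40
f is negative-definite; reduce −f:
−f: translate: b→-4 (≡10 mod 14), so (7,10,5)→(7,-4,2)
−f: flip: (7,-4,2)→(2,4,7)
−f: translate: b→0 (≡4 mod 4), so (2,4,7)→(2,0,5)
−f: reduced (well bottom): (2,0,5) with a≤c, −a<b≤a
flip sign back: reduced form of f is (-2,0,-5)
g is negative-definite; reduce −g:
−g: translate: b→-184 (≡262 mod 446), so (223,262,77)→(223,-184,38)
−g: flip: (223,-184,38)→(38,184,223)
−g: translate: b→32 (≡184 mod 76), so (38,184,223)→(38,32,7)
−g: flip: (38,32,7)→(7,-32,38)
−g: translate: b→-4 (≡-32 mod 14), so (7,-32,38)→(7,-4,2)
−g: flip: (7,-4,2)→(2,4,7)
−g: translate: b→0 (≡4 mod 4), so (2,4,7)→(2,0,5)
−g: reduced (well bottom): (2,0,5) with a≤c, −a<b≤a
flip sign back: reduced form of g is (-2,0,-5)
reduced forms (-2, 0, -5) vs (-2, 0, -5) ⇒ equivalent

yes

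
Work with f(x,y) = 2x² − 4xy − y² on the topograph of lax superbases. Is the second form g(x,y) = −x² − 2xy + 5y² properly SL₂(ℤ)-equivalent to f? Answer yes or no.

D₁ = 24, D₂ = 24
river cycle of f (length 2): (-1, 4, 2), (2, 4, -1)
river cycle of g (length 2): (-1, 4, 2), (2, 4, -1)
cycles coincide ⇒ equivalent

yes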